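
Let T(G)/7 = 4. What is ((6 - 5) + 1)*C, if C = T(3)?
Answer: 56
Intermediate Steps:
T(G) = 28 (T(G) = 7*4 = 28)
C = 28
((6 - 5) + 1)*C = ((6 - 5) + 1)*28 = (1 + 1)*28 = 2*28 = 56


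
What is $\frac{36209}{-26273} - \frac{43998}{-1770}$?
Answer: $\frac{181978254}{7750535} \approx 23.479$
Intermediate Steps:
$\frac{36209}{-26273} - \frac{43998}{-1770} = 36209 \left(- \frac{1}{26273}\right) - - \frac{7333}{295} = - \frac{36209}{26273} + \frac{7333}{295} = \frac{181978254}{7750535}$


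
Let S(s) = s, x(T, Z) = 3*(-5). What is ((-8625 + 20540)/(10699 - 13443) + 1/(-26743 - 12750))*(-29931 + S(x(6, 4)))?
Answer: 1006531773621/7740628 ≈ 1.3003e+5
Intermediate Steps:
x(T, Z) = -15
((-8625 + 20540)/(10699 - 13443) + 1/(-26743 - 12750))*(-29931 + S(x(6, 4))) = ((-8625 + 20540)/(10699 - 13443) + 1/(-26743 - 12750))*(-29931 - 15) = (11915/(-2744) + 1/(-39493))*(-29946) = (11915*(-1/2744) - 1/39493)*(-29946) = (-11915/2744 - 1/39493)*(-29946) = -470561839/108368792*(-29946) = 1006531773621/7740628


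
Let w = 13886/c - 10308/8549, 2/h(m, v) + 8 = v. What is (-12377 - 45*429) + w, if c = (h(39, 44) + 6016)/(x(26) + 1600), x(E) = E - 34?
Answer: -25929334589230/925762661 ≈ -28009.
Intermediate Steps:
h(m, v) = 2/(-8 + v)
x(E) = -34 + E
c = 108289/28656 (c = (2/(-8 + 44) + 6016)/((-34 + 26) + 1600) = (2/36 + 6016)/(-8 + 1600) = (2*(1/36) + 6016)/1592 = (1/18 + 6016)*(1/1592) = (108289/18)*(1/1592) = 108289/28656 ≈ 3.7789)
w = 3400678036572/925762661 (w = 13886/(108289/28656) - 10308/8549 = 13886*(28656/108289) - 10308*1/8549 = 397917216/108289 - 10308/8549 = 3400678036572/925762661 ≈ 3673.4)
(-12377 - 45*429) + w = (-12377 - 45*429) + 3400678036572/925762661 = (-12377 - 19305) + 3400678036572/925762661 = -31682 + 3400678036572/925762661 = -25929334589230/925762661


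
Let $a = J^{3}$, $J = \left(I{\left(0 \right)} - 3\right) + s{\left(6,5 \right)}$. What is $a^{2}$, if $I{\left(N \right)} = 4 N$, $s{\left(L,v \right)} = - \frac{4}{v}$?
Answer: $\frac{47045881}{15625} \approx 3010.9$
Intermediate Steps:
$J = - \frac{19}{5}$ ($J = \left(4 \cdot 0 - 3\right) - \frac{4}{5} = \left(0 - 3\right) - \frac{4}{5} = -3 - \frac{4}{5} = - \frac{19}{5} \approx -3.8$)
$a = - \frac{6859}{125}$ ($a = \left(- \frac{19}{5}\right)^{3} = - \frac{6859}{125} \approx -54.872$)
$a^{2} = \left(- \frac{6859}{125}\right)^{2} = \frac{47045881}{15625}$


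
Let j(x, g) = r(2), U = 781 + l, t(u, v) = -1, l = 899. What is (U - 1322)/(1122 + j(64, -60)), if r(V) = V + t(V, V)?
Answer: 358/1123 ≈ 0.31879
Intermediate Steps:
U = 1680 (U = 781 + 899 = 1680)
r(V) = -1 + V (r(V) = V - 1 = -1 + V)
j(x, g) = 1 (j(x, g) = -1 + 2 = 1)
(U - 1322)/(1122 + j(64, -60)) = (1680 - 1322)/(1122 + 1) = 358/1123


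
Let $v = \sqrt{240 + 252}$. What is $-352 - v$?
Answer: $-352 - 2 \sqrt{123} \approx -374.18$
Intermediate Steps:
$v = 2 \sqrt{123}$ ($v = \sqrt{492} = 2 \sqrt{123} \approx 22.181$)
$-352 - v = -352 - 2 \sqrt{123}$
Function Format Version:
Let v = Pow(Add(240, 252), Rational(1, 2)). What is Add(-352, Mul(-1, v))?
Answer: Add(-352, Mul(-2, Pow(123, Rational(1, 2)))) ≈ -374.18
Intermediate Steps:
v = Mul(2, Pow(123, Rational(1, 2))) (v = Pow(492, Rational(1, 2)) = Mul(2, Pow(123, Rational(1, 2))) ≈ 22.181)
Add(-352, Mul(-1, v)) = Add(-352, Mul(-1, Mul(2, Pow(123, Rational(1, 2))))) = Add(-352, Mul(-2, Pow(123, Rational(1, 2))))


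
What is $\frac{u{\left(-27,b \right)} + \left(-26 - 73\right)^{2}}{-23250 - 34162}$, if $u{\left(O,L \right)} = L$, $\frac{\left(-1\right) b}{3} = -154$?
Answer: $- \frac{10263}{57412} \approx -0.17876$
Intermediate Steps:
$b = 462$ ($b = \left(-3\right) \left(-154\right) = 462$)
$\frac{u{\left(-27,b \right)} + \left(-26 - 73\right)^{2}}{-23250 - 34162} = \frac{462 + \left(-26 - 73\right)^{2}}{-23250 - 34162} = \frac{462 + \left(-99\right)^{2}}{-57412} = \left(462 + 9801\right) \left(- \frac{1}{57412}\right) = 10263 \left(- \frac{1}{57412}\right) = - \frac{10263}{57412}$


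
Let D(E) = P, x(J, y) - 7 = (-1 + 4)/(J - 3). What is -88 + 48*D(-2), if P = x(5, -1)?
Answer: 320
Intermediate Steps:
x(J, y) = 7 + 3/(-3 + J) (x(J, y) = 7 + (-1 + 4)/(J - 3) = 7 + 3/(-3 + J))
P = 17/2 (P = (-18 + 7*5)/(-3 + 5) = (-18 + 35)/2 = (½)*17 = 17/2 ≈ 8.5000)
D(E) = 17/2
-88 + 48*D(-2) = -88 + 48*(17/2) = -88 + 408 = 320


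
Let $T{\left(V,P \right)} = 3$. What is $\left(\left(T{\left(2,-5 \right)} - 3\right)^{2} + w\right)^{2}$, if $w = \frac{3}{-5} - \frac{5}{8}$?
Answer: $\frac{2401}{1600} \approx 1.5006$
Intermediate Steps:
$w = - \frac{49}{40}$ ($w = 3 \left(- \frac{1}{5}\right) - \frac{5}{8} = - \frac{3}{5} - \frac{5}{8} = - \frac{49}{40} \approx -1.225$)
$\left(\left(T{\left(2,-5 \right)} - 3\right)^{2} + w\right)^{2} = \left(\left(3 - 3\right)^{2} - \frac{49}{40}\right)^{2} = \left(0^{2} - \frac{49}{40}\right)^{2} = \left(0 - \frac{49}{40}\right)^{2} = \left(- \frac{49}{40}\right)^{2} = \frac{2401}{1600}$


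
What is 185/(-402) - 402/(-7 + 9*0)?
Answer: 160309/2814 ≈ 56.968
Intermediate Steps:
185/(-402) - 402/(-7 + 9*0) = 185*(-1/402) - 402/(-7 + 0) = -185/402 - 402/(-7) = -185/402 - 402*(-1/7) = -185/402 + 402/7 = 160309/2814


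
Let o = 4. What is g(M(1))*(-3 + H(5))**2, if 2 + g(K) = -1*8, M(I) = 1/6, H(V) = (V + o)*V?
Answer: -17640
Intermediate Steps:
H(V) = V*(4 + V) (H(V) = (V + 4)*V = (4 + V)*V = V*(4 + V))
M(I) = 1/6
g(K) = -10 (g(K) = -2 - 1*8 = -2 - 8 = -10)
g(M(1))*(-3 + H(5))**2 = -10*(-3 + 5*(4 + 5))**2 = -10*(-3 + 5*9)**2 = -10*(-3 + 45)**2 = -10*42**2 = -10*1764 = -17640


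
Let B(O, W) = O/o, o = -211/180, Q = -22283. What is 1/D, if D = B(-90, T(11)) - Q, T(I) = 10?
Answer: 211/4717913 ≈ 4.4723e-5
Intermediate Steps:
o = -211/180 (o = -211*1/180 = -211/180 ≈ -1.1722)
B(O, W) = -180*O/211 (B(O, W) = O/(-211/180) = O*(-180/211) = -180*O/211)
D = 4717913/211 (D = -180/211*(-90) - 1*(-22283) = 16200/211 + 22283 = 4717913/211 ≈ 22360.)
1/D = 1/(4717913/211) = 211/4717913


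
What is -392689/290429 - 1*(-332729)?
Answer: 96633758052/290429 ≈ 3.3273e+5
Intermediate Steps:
-392689/290429 - 1*(-332729) = -392689*1/290429 + 332729 = -392689/290429 + 332729 = 96633758052/290429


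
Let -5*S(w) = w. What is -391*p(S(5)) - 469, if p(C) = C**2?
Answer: -860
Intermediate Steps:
S(w) = -w/5
-391*p(S(5)) - 469 = -391*(-1/5*5)**2 - 469 = -391*(-1)**2 - 469 = -391*1 - 469 = -391 - 469 = -860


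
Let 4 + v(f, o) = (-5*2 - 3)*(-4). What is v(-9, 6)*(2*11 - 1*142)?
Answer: -5760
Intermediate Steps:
v(f, o) = 48 (v(f, o) = -4 + (-5*2 - 3)*(-4) = -4 + (-10 - 3)*(-4) = -4 - 13*(-4) = -4 + 52 = 48)
v(-9, 6)*(2*11 - 1*142) = 48*(2*11 - 1*142) = 48*(22 - 142) = 48*(-120) = -5760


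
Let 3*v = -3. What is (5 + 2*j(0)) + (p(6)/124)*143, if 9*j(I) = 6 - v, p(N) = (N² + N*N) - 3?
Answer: 96119/1116 ≈ 86.128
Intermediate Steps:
v = -1 (v = (⅓)*(-3) = -1)
p(N) = -3 + 2*N² (p(N) = (N² + N²) - 3 = 2*N² - 3 = -3 + 2*N²)
j(I) = 7/9 (j(I) = (6 - 1*(-1))/9 = (6 + 1)/9 = (⅑)*7 = 7/9)
(5 + 2*j(0)) + (p(6)/124)*143 = (5 + 2*(7/9)) + ((-3 + 2*6²)/124)*143 = (5 + 14/9) + ((-3 + 2*36)*(1/124))*143 = 59/9 + ((-3 + 72)*(1/124))*143 = 59/9 + (69*(1/124))*143 = 59/9 + (69/124)*143 = 59/9 + 9867/124 = 96119/1116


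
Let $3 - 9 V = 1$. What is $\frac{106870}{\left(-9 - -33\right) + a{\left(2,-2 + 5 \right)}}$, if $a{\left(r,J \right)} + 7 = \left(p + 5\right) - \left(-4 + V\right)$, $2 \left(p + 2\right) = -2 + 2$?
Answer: $\frac{480915}{107} \approx 4494.5$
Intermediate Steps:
$V = \frac{2}{9}$ ($V = \frac{1}{3} - \frac{1}{9} = \frac{2}{9} \approx 0.22222$)
$p = -2$ ($p = -2 + \frac{-2 + 2}{2} = -2 + \frac{1}{2} \cdot 0 = -2 + 0 = -2$)
$a{\left(r,J \right)} = - \frac{2}{9}$ ($a{\left(r,J \right)} = -7 + \left(\left(-2 + 5\right) + \left(4 - \frac{2}{9}\right)\right) = -7 + \left(3 + \left(4 - \frac{2}{9}\right)\right) = -7 + \left(3 + \frac{34}{9}\right) = -7 + \frac{61}{9} = - \frac{2}{9}$)
$\frac{106870}{\left(-9 - -33\right) + a{\left(2,-2 + 5 \right)}} = \frac{106870}{\left(-9 - -33\right) - \frac{2}{9}} = \frac{106870}{\left(-9 + 33\right) - \frac{2}{9}} = \frac{106870}{24 - \frac{2}{9}} = \frac{106870}{\frac{214}{9}} = 106870 \cdot \frac{9}{214} = \frac{480915}{107}$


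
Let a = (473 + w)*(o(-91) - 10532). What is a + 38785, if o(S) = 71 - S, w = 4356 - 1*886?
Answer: -40850125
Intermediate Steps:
w = 3470 (w = 4356 - 886 = 3470)
a = -40888910 (a = (473 + 3470)*((71 - 1*(-91)) - 10532) = 3943*((71 + 91) - 10532) = 3943*(162 - 10532) = 3943*(-10370) = -40888910)
a + 38785 = -40888910 + 38785 = -40850125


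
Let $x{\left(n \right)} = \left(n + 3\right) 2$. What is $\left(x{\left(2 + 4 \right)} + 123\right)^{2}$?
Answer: $19881$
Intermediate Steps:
$x{\left(n \right)} = 6 + 2 n$ ($x{\left(n \right)} = \left(3 + n\right) 2 = 6 + 2 n$)
$\left(x{\left(2 + 4 \right)} + 123\right)^{2} = \left(\left(6 + 2 \left(2 + 4\right)\right) + 123\right)^{2} = \left(\left(6 + 2 \cdot 6\right) + 123\right)^{2} = \left(\left(6 + 12\right) + 123\right)^{2} = \left(18 + 123\right)^{2} = 141^{2} = 19881$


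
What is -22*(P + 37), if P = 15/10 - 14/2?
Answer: -693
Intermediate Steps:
P = -11/2 (P = 15*(1/10) - 14*1/2 = 3/2 - 7 = -11/2 ≈ -5.5000)
-22*(P + 37) = -22*(-11/2 + 37) = -22*63/2 = -693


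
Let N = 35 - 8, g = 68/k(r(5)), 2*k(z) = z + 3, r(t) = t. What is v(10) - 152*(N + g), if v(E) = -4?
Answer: -6692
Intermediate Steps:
k(z) = 3/2 + z/2 (k(z) = (z + 3)/2 = (3 + z)/2 = 3/2 + z/2)
g = 17 (g = 68/(3/2 + (½)*5) = 68/(3/2 + 5/2) = 68/4 = 68*(¼) = 17)
N = 27
v(10) - 152*(N + g) = -4 - 152*(27 + 17) = -4 - 152*44 = -4 - 6688 = -6692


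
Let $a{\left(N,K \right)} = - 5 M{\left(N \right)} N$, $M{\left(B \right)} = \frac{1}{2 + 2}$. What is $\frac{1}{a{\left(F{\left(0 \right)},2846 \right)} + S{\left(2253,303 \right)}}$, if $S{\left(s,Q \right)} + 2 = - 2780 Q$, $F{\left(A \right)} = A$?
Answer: $- \frac{1}{842342} \approx -1.1872 \cdot 10^{-6}$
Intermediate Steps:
$M{\left(B \right)} = \frac{1}{4}$
$S{\left(s,Q \right)} = -2 - 2780 Q$
$a{\left(N,K \right)} = - \frac{5 N}{4}$ ($a{\left(N,K \right)} = \left(-5\right) \frac{1}{4} N = - \frac{5 N}{4}$)
$\frac{1}{a{\left(F{\left(0 \right)},2846 \right)} + S{\left(2253,303 \right)}} = \frac{1}{\left(- \frac{5}{4}\right) 0 - 842342} = \frac{1}{0 - 842342} = \frac{1}{-842342} = - \frac{1}{842342}$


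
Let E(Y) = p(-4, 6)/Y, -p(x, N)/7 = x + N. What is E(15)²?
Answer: 196/225 ≈ 0.87111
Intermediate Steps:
p(x, N) = -7*N - 7*x (p(x, N) = -7*(x + N) = -7*(N + x) = -7*N - 7*x)
E(Y) = -14/Y (E(Y) = (-7*6 - 7*(-4))/Y = (-42 + 28)/Y = -14/Y)
E(15)² = (-14/15)² = 196/225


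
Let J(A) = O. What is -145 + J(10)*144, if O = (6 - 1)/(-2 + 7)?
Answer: -1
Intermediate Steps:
O = 1 (O = 5/5 = 5*(1/5) = 1)
J(A) = 1
-145 + J(10)*144 = -145 + 1*144 = -145 + 144 = -1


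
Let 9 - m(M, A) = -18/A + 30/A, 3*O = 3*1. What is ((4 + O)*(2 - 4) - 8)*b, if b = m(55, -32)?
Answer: -675/4 ≈ -168.75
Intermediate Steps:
O = 1 (O = (3*1)/3 = (1/3)*3 = 1)
m(M, A) = 9 - 12/A (m(M, A) = 9 - (-18/A + 30/A) = 9 - 12/A)
b = 75/8 (b = 9 - 12/(-32) = 9 - 12*(-1/32) = 9 + 3/8 = 75/8 ≈ 9.3750)
((4 + O)*(2 - 4) - 8)*b = ((4 + 1)*(2 - 4) - 8)*(75/8) = (5*(-2) - 8)*(75/8) = (-10 - 8)*(75/8) = -18*75/8 = -675/4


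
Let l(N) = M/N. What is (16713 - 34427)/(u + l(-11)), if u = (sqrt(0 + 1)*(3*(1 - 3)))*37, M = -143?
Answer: 17714/209 ≈ 84.756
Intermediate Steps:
l(N) = -143/N
u = -222 (u = (sqrt(1)*(3*(-2)))*37 = (1*(-6))*37 = -6*37 = -222)
(16713 - 34427)/(u + l(-11)) = (16713 - 34427)/(-222 - 143/(-11)) = -17714/(-222 - 143*(-1/11)) = -17714/(-222 + 13) = -17714/(-209) = -17714*(-1/209) = 17714/209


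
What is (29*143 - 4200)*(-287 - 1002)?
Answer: 68317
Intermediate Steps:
(29*143 - 4200)*(-287 - 1002) = (4147 - 4200)*(-1289) = -53*(-1289) = 68317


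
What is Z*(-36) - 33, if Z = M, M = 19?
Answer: -717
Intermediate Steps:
Z = 19
Z*(-36) - 33 = 19*(-36) - 33 = -684 - 33 = -717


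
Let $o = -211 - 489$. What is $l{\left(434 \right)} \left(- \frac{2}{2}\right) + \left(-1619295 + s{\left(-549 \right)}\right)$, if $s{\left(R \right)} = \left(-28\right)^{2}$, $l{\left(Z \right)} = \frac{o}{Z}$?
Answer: $- \frac{50173791}{31} \approx -1.6185 \cdot 10^{6}$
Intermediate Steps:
$o = -700$
$l{\left(Z \right)} = - \frac{700}{Z}$
$s{\left(R \right)} = 784$
$l{\left(434 \right)} \left(- \frac{2}{2}\right) + \left(-1619295 + s{\left(-549 \right)}\right) = - \frac{700}{434} \left(- \frac{2}{2}\right) + \left(-1619295 + 784\right) = \left(-700\right) \frac{1}{434} \left(\left(-2\right) \frac{1}{2}\right) - 1618511 = \left(- \frac{50}{31}\right) \left(-1\right) - 1618511 = \frac{50}{31} - 1618511 = - \frac{50173791}{31}$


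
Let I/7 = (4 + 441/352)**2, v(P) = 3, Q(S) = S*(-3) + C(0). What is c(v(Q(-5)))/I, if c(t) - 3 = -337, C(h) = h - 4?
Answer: -41383936/23931607 ≈ -1.7293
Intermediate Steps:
C(h) = -4 + h
Q(S) = -4 - 3*S (Q(S) = S*(-3) + (-4 + 0) = -3*S - 4 = -4 - 3*S)
c(t) = -334 (c(t) = 3 - 337 = -334)
I = 23931607/123904 (I = 7*(4 + 441/352)**2 = 7*(1849/352)**2 = 7*(3418801/123904) = 23931607/123904 ≈ 193.15)
c(v(Q(-5)))/I = -334/23931607/123904 = -334*123904/23931607 = -41383936/23931607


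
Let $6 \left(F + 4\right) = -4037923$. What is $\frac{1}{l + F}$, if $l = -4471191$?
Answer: $- \frac{6}{30865093} \approx -1.9439 \cdot 10^{-7}$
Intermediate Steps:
$F = - \frac{4037947}{6}$ ($F = -4 + \frac{1}{6} \left(-4037923\right) = -4 - \frac{4037923}{6} = - \frac{4037947}{6} \approx -6.7299 \cdot 10^{5}$)
$\frac{1}{l + F} = \frac{1}{-4471191 - \frac{4037947}{6}} = \frac{1}{- \frac{30865093}{6}} = - \frac{6}{30865093}$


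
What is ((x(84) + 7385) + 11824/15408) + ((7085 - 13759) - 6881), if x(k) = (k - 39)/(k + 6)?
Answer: -11880979/1926 ≈ -6168.7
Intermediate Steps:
x(k) = (-39 + k)/(6 + k)
((x(84) + 7385) + 11824/15408) + ((7085 - 13759) - 6881) = (((-39 + 84)/(6 + 84) + 7385) + 11824/15408) + ((7085 - 13759) - 6881) = ((45/90 + 7385) + 11824*(1/15408)) + (-6674 - 6881) = (((1/90)*45 + 7385) + 739/963) - 13555 = ((½ + 7385) + 739/963) - 13555 = (14771/2 + 739/963) - 13555 = 14225951/1926 - 13555 = -11880979/1926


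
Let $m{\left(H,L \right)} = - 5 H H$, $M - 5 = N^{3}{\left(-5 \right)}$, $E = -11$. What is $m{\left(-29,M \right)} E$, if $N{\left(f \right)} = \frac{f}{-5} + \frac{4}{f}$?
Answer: $46255$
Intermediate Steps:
$N{\left(f \right)} = \frac{4}{f} - \frac{f}{5}$ ($N{\left(f \right)} = f \left(- \frac{1}{5}\right) + \frac{4}{f} = - \frac{f}{5} + \frac{4}{f} = \frac{4}{f} - \frac{f}{5}$)
$M = \frac{626}{125}$ ($M = 5 + \left(\frac{4}{-5} - -1\right)^{3} = 5 + \left(4 \left(- \frac{1}{5}\right) + 1\right)^{3} = 5 + \left(- \frac{4}{5} + 1\right)^{3} = 5 + \left(\frac{1}{5}\right)^{3} = 5 + \frac{1}{125} = \frac{626}{125} \approx 5.008$)
$m{\left(H,L \right)} = - 5 H^{2}$
$m{\left(-29,M \right)} E = - 5 \left(-29\right)^{2} \left(-11\right) = \left(-5\right) 841 \left(-11\right) = \left(-4205\right) \left(-11\right) = 46255$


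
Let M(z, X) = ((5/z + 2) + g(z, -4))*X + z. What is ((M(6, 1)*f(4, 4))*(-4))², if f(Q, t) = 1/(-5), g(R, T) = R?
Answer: 31684/225 ≈ 140.82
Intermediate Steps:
f(Q, t) = -⅕ (f(Q, t) = 1*(-⅕) = -⅕)
M(z, X) = z + X*(2 + z + 5/z) (M(z, X) = ((5/z + 2) + z)*X + z = ((2 + 5/z) + z)*X + z = (2 + z + 5/z)*X + z = X*(2 + z + 5/z) + z = z + X*(2 + z + 5/z))
((M(6, 1)*f(4, 4))*(-4))² = (((6 + 2*1 + 1*6 + 5*1/6)*(-⅕))*(-4))² = (((6 + 2 + 6 + 5*1*(⅙))*(-⅕))*(-4))² = (((6 + 2 + 6 + ⅚)*(-⅕))*(-4))² = (((89/6)*(-⅕))*(-4))² = (-89/30*(-4))² = (178/15)² = 31684/225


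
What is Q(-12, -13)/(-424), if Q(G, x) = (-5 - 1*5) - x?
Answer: -3/424 ≈ -0.0070755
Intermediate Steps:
Q(G, x) = -10 - x (Q(G, x) = (-5 - 5) - x = -10 - x)
Q(-12, -13)/(-424) = (-10 - 1*(-13))/(-424) = (-10 + 13)*(-1/424) = 3*(-1/424) = -3/424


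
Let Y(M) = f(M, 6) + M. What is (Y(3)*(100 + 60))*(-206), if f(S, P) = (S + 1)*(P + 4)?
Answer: -1417280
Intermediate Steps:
f(S, P) = (1 + S)*(4 + P)
Y(M) = 10 + 11*M (Y(M) = (4 + 6 + 4*M + 6*M) + M = (10 + 10*M) + M = 10 + 11*M)
(Y(3)*(100 + 60))*(-206) = ((10 + 11*3)*(100 + 60))*(-206) = ((10 + 33)*160)*(-206) = (43*160)*(-206) = 6880*(-206) = -1417280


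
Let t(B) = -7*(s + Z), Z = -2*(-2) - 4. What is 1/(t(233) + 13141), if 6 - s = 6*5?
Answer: 1/13309 ≈ 7.5137e-5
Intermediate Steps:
s = -24 (s = 6 - 6*5 = 6 - 1*30 = 6 - 30 = -24)
Z = 0 (Z = 4 - 4 = 0)
t(B) = 168 (t(B) = -7*(-24 + 0) = -7*(-24) = 168)
1/(t(233) + 13141) = 1/(168 + 13141) = 1/13309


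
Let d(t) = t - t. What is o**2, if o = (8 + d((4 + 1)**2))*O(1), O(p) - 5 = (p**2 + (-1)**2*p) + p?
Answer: 4096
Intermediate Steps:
O(p) = 5 + p**2 + 2*p (O(p) = 5 + ((p**2 + (-1)**2*p) + p) = 5 + ((p**2 + 1*p) + p) = 5 + ((p**2 + p) + p) = 5 + ((p + p**2) + p) = 5 + (p**2 + 2*p) = 5 + p**2 + 2*p)
d(t) = 0
o = 64 (o = (8 + 0)*(5 + 1**2 + 2*1) = 8*(5 + 1 + 2) = 8*8 = 64)
o**2 = 64**2 = 4096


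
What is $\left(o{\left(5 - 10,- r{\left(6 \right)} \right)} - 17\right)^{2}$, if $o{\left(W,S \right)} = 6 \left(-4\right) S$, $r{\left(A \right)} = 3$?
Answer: $3025$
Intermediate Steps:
$o{\left(W,S \right)} = - 24 S$
$\left(o{\left(5 - 10,- r{\left(6 \right)} \right)} - 17\right)^{2} = \left(- 24 \left(\left(-1\right) 3\right) - 17\right)^{2} = \left(\left(-24\right) \left(-3\right) - 17\right)^{2} = \left(72 - 17\right)^{2} = 55^{2} = 3025$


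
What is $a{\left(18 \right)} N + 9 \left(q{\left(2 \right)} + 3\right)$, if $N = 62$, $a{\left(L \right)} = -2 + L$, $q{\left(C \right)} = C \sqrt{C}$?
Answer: $1019 + 18 \sqrt{2} \approx 1044.5$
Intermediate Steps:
$q{\left(C \right)} = C^{\frac{3}{2}}$
$a{\left(18 \right)} N + 9 \left(q{\left(2 \right)} + 3\right) = \left(-2 + 18\right) 62 + 9 \left(2^{\frac{3}{2}} + 3\right) = 16 \cdot 62 + 9 \left(2 \sqrt{2} + 3\right) = 992 + 9 \left(3 + 2 \sqrt{2}\right) = 992 + \left(27 + 18 \sqrt{2}\right) = 1019 + 18 \sqrt{2}$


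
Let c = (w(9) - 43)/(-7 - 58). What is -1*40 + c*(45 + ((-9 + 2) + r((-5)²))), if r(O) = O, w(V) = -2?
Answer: 47/13 ≈ 3.6154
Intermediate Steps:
c = 9/13 (c = (-2 - 43)/(-7 - 58) = -45/(-65) = -45*(-1/65) = 9/13 ≈ 0.69231)
-1*40 + c*(45 + ((-9 + 2) + r((-5)²))) = -1*40 + 9*(45 + ((-9 + 2) + (-5)²))/13 = -40 + 9*(45 + (-7 + 25))/13 = -40 + 9*(45 + 18)/13 = -40 + (9/13)*63 = -40 + 567/13 = 47/13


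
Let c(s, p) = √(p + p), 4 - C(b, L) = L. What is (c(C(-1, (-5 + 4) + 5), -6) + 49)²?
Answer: 2389 + 196*I*√3 ≈ 2389.0 + 339.48*I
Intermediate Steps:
C(b, L) = 4 - L
c(s, p) = √2*√p (c(s, p) = √(2*p) = √2*√p)
(c(C(-1, (-5 + 4) + 5), -6) + 49)² = (√2*√(-6) + 49)² = (√2*(I*√6) + 49)² = (2*I*√3 + 49)² = (49 + 2*I*√3)²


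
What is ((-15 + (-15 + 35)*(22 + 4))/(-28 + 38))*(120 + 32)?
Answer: 7676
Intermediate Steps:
((-15 + (-15 + 35)*(22 + 4))/(-28 + 38))*(120 + 32) = ((-15 + 20*26)/10)*152 = ((-15 + 520)*(⅒))*152 = (505*(⅒))*152 = (101/2)*152 = 7676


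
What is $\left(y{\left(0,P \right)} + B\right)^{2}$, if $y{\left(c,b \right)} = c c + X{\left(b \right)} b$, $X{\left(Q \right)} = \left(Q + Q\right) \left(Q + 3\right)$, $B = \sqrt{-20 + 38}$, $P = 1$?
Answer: $82 + 48 \sqrt{2} \approx 149.88$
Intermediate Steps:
$B = 3 \sqrt{2}$ ($B = \sqrt{18} = 3 \sqrt{2} \approx 4.2426$)
$X{\left(Q \right)} = 2 Q \left(3 + Q\right)$
$y{\left(c,b \right)} = c^{2} + 2 b^{2} \left(3 + b\right)$ ($y{\left(c,b \right)} = c c + 2 b \left(3 + b\right) b = c^{2} + 2 b^{2} \left(3 + b\right)$)
$\left(y{\left(0,P \right)} + B\right)^{2} = \left(\left(0^{2} + 2 \cdot 1^{2} \left(3 + 1\right)\right) + 3 \sqrt{2}\right)^{2} = \left(\left(0 + 2 \cdot 1 \cdot 4\right) + 3 \sqrt{2}\right)^{2} = \left(\left(0 + 8\right) + 3 \sqrt{2}\right)^{2} = \left(8 + 3 \sqrt{2}\right)^{2}$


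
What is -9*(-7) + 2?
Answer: 65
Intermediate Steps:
-9*(-7) + 2 = 63 + 2 = 65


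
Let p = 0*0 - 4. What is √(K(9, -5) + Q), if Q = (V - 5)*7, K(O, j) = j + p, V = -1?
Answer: I*√51 ≈ 7.1414*I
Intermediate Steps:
p = -4 (p = 0 - 4 = -4)
K(O, j) = -4 + j (K(O, j) = j - 4 = -4 + j)
Q = -42 (Q = (-1 - 5)*7 = -6*7 = -42)
√(K(9, -5) + Q) = √((-4 - 5) - 42) = √(-9 - 42) = √(-51) = I*√51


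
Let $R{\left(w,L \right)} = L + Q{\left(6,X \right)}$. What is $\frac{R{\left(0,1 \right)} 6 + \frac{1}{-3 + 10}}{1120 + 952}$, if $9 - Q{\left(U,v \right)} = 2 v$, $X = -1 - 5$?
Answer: $\frac{25}{392} \approx 0.063776$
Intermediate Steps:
$X = -6$ ($X = -1 - 5 = -6$)
$Q{\left(U,v \right)} = 9 - 2 v$
$R{\left(w,L \right)} = 21 + L$ ($R{\left(w,L \right)} = L + \left(9 - -12\right) = L + \left(9 + 12\right) = L + 21 = 21 + L$)
$\frac{R{\left(0,1 \right)} 6 + \frac{1}{-3 + 10}}{1120 + 952} = \frac{\left(21 + 1\right) 6 + \frac{1}{-3 + 10}}{1120 + 952} = \frac{22 \cdot 6 + \frac{1}{7}}{2072} = \frac{132 + \frac{1}{7}}{2072} = \frac{1}{2072} \cdot \frac{925}{7} = \frac{25}{392}$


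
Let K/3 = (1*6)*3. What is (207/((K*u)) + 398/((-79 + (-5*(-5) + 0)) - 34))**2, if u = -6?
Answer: 261121/9801 ≈ 26.642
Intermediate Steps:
K = 54 (K = 3*((1*6)*3) = 3*(6*3) = 3*18 = 54)
(207/((K*u)) + 398/((-79 + (-5*(-5) + 0)) - 34))**2 = (207/((54*(-6))) + 398/((-79 + (-5*(-5) + 0)) - 34))**2 = (207/(-324) + 398/((-79 + (25 + 0)) - 34))**2 = (207*(-1/324) + 398/((-79 + 25) - 34))**2 = (-23/36 + 398/(-54 - 34))**2 = (-23/36 + 398/(-88))**2 = (-23/36 + 398*(-1/88))**2 = (-23/36 - 199/44)**2 = (-511/99)**2 = 261121/9801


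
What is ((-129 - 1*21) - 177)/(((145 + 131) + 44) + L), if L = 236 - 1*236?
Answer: -327/320 ≈ -1.0219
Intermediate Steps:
L = 0 (L = 236 - 236 = 0)
((-129 - 1*21) - 177)/(((145 + 131) + 44) + L) = ((-129 - 1*21) - 177)/(((145 + 131) + 44) + 0) = ((-129 - 21) - 177)/((276 + 44) + 0) = (-150 - 177)/(320 + 0) = -327/320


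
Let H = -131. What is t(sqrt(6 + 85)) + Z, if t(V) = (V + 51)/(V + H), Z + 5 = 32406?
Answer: 276539149/8535 - 91*sqrt(91)/8535 ≈ 32401.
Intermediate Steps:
Z = 32401 (Z = -5 + 32406 = 32401)
t(V) = (51 + V)/(-131 + V) (t(V) = (V + 51)/(V - 131) = (51 + V)/(-131 + V))
t(sqrt(6 + 85)) + Z = (51 + sqrt(6 + 85))/(-131 + sqrt(6 + 85)) + 32401 = (51 + sqrt(91))/(-131 + sqrt(91)) + 32401 = 32401 + (51 + sqrt(91))/(-131 + sqrt(91))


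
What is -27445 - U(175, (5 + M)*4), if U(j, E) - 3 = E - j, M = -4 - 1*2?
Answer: -27269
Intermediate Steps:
M = -6 (M = -4 - 2 = -6)
U(j, E) = 3 + E - j (U(j, E) = 3 + (E - j) = 3 + E - j)
-27445 - U(175, (5 + M)*4) = -27445 - (3 + (5 - 6)*4 - 1*175) = -27445 - (3 - 1*4 - 175) = -27445 - (3 - 4 - 175) = -27445 - 1*(-176) = -27445 + 176 = -27269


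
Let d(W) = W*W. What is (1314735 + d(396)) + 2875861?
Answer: 4347412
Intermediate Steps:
d(W) = W**2
(1314735 + d(396)) + 2875861 = (1314735 + 396**2) + 2875861 = (1314735 + 156816) + 2875861 = 1471551 + 2875861 = 4347412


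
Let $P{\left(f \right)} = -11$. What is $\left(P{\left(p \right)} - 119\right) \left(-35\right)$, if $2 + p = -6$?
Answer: $4550$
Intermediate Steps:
$p = -8$ ($p = -2 - 6 = -8$)
$\left(P{\left(p \right)} - 119\right) \left(-35\right) = \left(-11 - 119\right) \left(-35\right) = \left(-130\right) \left(-35\right) = 4550$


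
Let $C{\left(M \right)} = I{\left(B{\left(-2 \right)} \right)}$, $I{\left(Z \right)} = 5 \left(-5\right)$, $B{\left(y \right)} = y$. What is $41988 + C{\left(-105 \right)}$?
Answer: $41963$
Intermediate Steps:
$I{\left(Z \right)} = -25$
$C{\left(M \right)} = -25$
$41988 + C{\left(-105 \right)} = 41988 - 25 = 41963$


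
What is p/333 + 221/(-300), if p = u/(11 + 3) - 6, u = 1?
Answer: -175867/233100 ≈ -0.75447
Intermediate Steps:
p = -83/14 (p = 1/(11 + 3) - 6 = 1/14 - 6 = -83/14 ≈ -5.9286)
p/333 + 221/(-300) = -83/14/333 + 221/(-300) = -83/14*1/333 + 221*(-1/300) = -83/4662 - 221/300 = -175867/233100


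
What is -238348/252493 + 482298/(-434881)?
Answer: -225429885502/109804408333 ≈ -2.0530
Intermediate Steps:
-238348/252493 + 482298/(-434881) = -238348*1/252493 + 482298*(-1/434881) = -238348/252493 - 482298/434881 = -225429885502/109804408333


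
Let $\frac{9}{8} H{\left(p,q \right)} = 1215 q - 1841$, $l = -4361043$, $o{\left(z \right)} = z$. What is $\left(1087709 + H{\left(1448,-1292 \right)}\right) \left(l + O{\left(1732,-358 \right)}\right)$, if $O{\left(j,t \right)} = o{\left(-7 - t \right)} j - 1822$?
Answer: $\frac{10452182684671}{9} \approx 1.1614 \cdot 10^{12}$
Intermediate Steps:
$O{\left(j,t \right)} = -1822 + j \left(-7 - t\right)$ ($O{\left(j,t \right)} = \left(-7 - t\right) j - 1822 = j \left(-7 - t\right) - 1822 = -1822 + j \left(-7 - t\right)$)
$H{\left(p,q \right)} = - \frac{14728}{9} + 1080 q$ ($H{\left(p,q \right)} = \frac{8 \left(1215 q - 1841\right)}{9} = \frac{8 \left(-1841 + 1215 q\right)}{9} = - \frac{14728}{9} + 1080 q$)
$\left(1087709 + H{\left(1448,-1292 \right)}\right) \left(l + O{\left(1732,-358 \right)}\right) = \left(1087709 + \left(- \frac{14728}{9} + 1080 \left(-1292\right)\right)\right) \left(-4361043 - \left(1822 + 1732 \left(7 - 358\right)\right)\right) = \left(1087709 - \frac{12572968}{9}\right) \left(-4361043 - \left(1822 + 1732 \left(-351\right)\right)\right) = \left(1087709 - \frac{12572968}{9}\right) \left(-4361043 + \left(-1822 + 607932\right)\right) = - \frac{2783587 \left(-4361043 + 606110\right)}{9} = \left(- \frac{2783587}{9}\right) \left(-3754933\right) = \frac{10452182684671}{9}$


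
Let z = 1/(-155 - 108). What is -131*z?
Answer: 131/263 ≈ 0.49810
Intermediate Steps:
z = -1/263 (z = 1/(-263) = -1/263 ≈ -0.0038023)
-131*z = -131*(-1/263) = 131/263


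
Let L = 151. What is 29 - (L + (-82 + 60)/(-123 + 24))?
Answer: -1100/9 ≈ -122.22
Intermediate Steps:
29 - (L + (-82 + 60)/(-123 + 24)) = 29 - (151 + (-82 + 60)/(-123 + 24)) = 29 - (151 - 22/(-99)) = 29 - (151 - 22*(-1/99)) = 29 - (151 + 2/9) = 29 - 1*1361/9 = 29 - 1361/9 = -1100/9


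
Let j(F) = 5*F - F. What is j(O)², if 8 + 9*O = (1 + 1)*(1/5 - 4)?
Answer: 10816/225 ≈ 48.071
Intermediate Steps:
O = -26/15 (O = -8/9 + ((1 + 1)*(1/5 - 4))/9 = -8/9 + (2*(⅕ - 4))/9 = -8/9 + (2*(-19/5))/9 = -8/9 + (⅑)*(-38/5) = -8/9 - 38/45 = -26/15 ≈ -1.7333)
j(F) = 4*F
j(O)² = (4*(-26/15))² = (-104/15)² = 10816/225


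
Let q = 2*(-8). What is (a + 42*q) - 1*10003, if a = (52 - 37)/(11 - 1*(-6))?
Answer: -181460/17 ≈ -10674.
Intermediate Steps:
a = 15/17 (a = 15/(11 + 6) = 15/17 ≈ 0.88235)
q = -16
(a + 42*q) - 1*10003 = (15/17 + 42*(-16)) - 1*10003 = (15/17 - 672) - 10003 = -11409/17 - 10003 = -181460/17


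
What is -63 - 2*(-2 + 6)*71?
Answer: -631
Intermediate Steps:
-63 - 2*(-2 + 6)*71 = -63 - 2*4*71 = -63 - 8*71 = -63 - 568 = -631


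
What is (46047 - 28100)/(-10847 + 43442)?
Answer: 17947/32595 ≈ 0.55061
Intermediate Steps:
(46047 - 28100)/(-10847 + 43442) = 17947/32595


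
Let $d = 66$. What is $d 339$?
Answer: $22374$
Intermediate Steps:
$d 339 = 66 \cdot 339 = 22374$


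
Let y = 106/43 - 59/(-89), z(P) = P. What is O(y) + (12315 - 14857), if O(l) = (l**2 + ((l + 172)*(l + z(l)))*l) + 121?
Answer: 56941557592994/56049970283 ≈ 1015.9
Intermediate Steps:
y = 11971/3827 (y = 106*(1/43) - 59*(-1/89) = 106/43 + 59/89 = 11971/3827 ≈ 3.1280)
O(l) = 121 + l**2 + 2*l**2*(172 + l) (O(l) = (l**2 + ((l + 172)*(l + l))*l) + 121 = (l**2 + ((172 + l)*(2*l))*l) + 121 = (l**2 + (2*l*(172 + l))*l) + 121 = (l**2 + 2*l**2*(172 + l)) + 121 = 121 + l**2 + 2*l**2*(172 + l))
O(y) + (12315 - 14857) = (121 + 2*(11971/3827)**3 + 345*(11971/3827)**2) + (12315 - 14857) = (121 + 2*(1715502251611/56049970283) + 345*(143304841/14645929)) - 2542 = (121 + 3431004503222/56049970283 + 49440170145/14645929) - 2542 = 199420582052380/56049970283 - 2542 = 56941557592994/56049970283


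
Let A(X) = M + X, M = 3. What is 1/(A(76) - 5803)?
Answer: -1/5724 ≈ -0.00017470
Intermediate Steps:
A(X) = 3 + X
1/(A(76) - 5803) = 1/((3 + 76) - 5803) = 1/(79 - 5803) = 1/(-5724) = -1/5724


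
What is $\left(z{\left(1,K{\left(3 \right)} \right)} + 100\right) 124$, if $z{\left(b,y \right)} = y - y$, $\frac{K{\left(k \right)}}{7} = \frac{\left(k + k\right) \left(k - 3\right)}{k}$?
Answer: $12400$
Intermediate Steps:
$K{\left(k \right)} = -42 + 14 k$ ($K{\left(k \right)} = 7 \frac{\left(k + k\right) \left(k - 3\right)}{k} = 7 \frac{2 k \left(-3 + k\right)}{k} = 7 \left(-6 + 2 k\right) = -42 + 14 k$)
$z{\left(b,y \right)} = 0$
$\left(z{\left(1,K{\left(3 \right)} \right)} + 100\right) 124 = \left(0 + 100\right) 124 = 100 \cdot 124 = 12400$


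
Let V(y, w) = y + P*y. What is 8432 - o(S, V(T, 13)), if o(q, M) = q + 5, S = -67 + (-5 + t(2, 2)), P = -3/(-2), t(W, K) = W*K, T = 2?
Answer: 8495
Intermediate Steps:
t(W, K) = K*W
P = 3/2 (P = -3*(-½) = 3/2 ≈ 1.5000)
S = -68 (S = -67 + (-5 + 2*2) = -67 + (-5 + 4) = -67 - 1 = -68)
V(y, w) = 5*y/2 (V(y, w) = y + 3*y/2 = 5*y/2)
o(q, M) = 5 + q
8432 - o(S, V(T, 13)) = 8432 - (5 - 68) = 8432 - 1*(-63) = 8432 + 63 = 8495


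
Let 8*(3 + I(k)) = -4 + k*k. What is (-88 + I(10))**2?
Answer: 6241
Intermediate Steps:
I(k) = -7/2 + k**2/8 (I(k) = -3 + (-4 + k*k)/8 = -3 + (-4 + k**2)/8 = -3 + (-1/2 + k**2/8) = -7/2 + k**2/8)
(-88 + I(10))**2 = (-88 + (-7/2 + (1/8)*10**2))**2 = (-88 + (-7/2 + (1/8)*100))**2 = (-88 + (-7/2 + 25/2))**2 = (-88 + 9)**2 = (-79)**2 = 6241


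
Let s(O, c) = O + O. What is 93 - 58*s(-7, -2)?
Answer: 905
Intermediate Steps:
s(O, c) = 2*O
93 - 58*s(-7, -2) = 93 - 116*(-7) = 93 - 58*(-14) = 93 + 812 = 905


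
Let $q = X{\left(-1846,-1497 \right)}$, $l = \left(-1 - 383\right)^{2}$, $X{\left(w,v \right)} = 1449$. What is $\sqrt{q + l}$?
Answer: $3 \sqrt{16545} \approx 385.88$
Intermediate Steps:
$l = 147456$ ($l = \left(-384\right)^{2} = 147456$)
$q = 1449$
$\sqrt{q + l} = \sqrt{1449 + 147456} = \sqrt{148905} = 3 \sqrt{16545}$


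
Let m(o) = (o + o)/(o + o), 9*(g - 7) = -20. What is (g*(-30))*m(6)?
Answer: -430/3 ≈ -143.33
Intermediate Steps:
g = 43/9 (g = 7 + (⅑)*(-20) = 7 - 20/9 = 43/9 ≈ 4.7778)
m(o) = 1 (m(o) = (2*o)/((2*o)) = (2*o)*(1/(2*o)) = 1)
(g*(-30))*m(6) = ((43/9)*(-30))*1 = -430/3*1 = -430/3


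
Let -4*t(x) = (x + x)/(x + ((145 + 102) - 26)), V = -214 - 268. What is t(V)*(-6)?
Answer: 482/87 ≈ 5.5402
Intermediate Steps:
V = -482
t(x) = -x/(2*(221 + x)) (t(x) = -(x + x)/(4*(x + ((145 + 102) - 26))) = -2*x/(4*(x + (247 - 26))) = -2*x/(4*(x + 221)) = -2*x/(4*(221 + x)) = -x/(2*(221 + x)))
t(V)*(-6) = -1*(-482)/(442 + 2*(-482))*(-6) = -1*(-482)/(442 - 964)*(-6) = -1*(-482)/(-522)*(-6) = -1*(-482)*(-1/522)*(-6) = -241/261*(-6) = 482/87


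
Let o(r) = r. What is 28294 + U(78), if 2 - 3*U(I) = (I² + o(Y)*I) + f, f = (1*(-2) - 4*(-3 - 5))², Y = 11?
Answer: 77042/3 ≈ 25681.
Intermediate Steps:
f = 900 (f = (-2 - 4*(-8))² = (-2 + 32)² = 30² = 900)
U(I) = -898/3 - 11*I/3 - I²/3 (U(I) = ⅔ - ((I² + 11*I) + 900)/3 = ⅔ - (900 + I² + 11*I)/3 = ⅔ + (-300 - 11*I/3 - I²/3) = -898/3 - 11*I/3 - I²/3)
28294 + U(78) = 28294 + (-898/3 - 11/3*78 - ⅓*78²) = 28294 + (-898/3 - 286 - ⅓*6084) = 28294 + (-898/3 - 286 - 2028) = 28294 - 7840/3 = 77042/3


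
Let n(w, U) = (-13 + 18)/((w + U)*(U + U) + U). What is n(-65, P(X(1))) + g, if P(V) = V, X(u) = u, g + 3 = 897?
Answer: 113533/127 ≈ 893.96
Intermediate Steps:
g = 894 (g = -3 + 897 = 894)
n(w, U) = 5/(U + 2*U*(U + w)) (n(w, U) = 5/((U + w)*(2*U) + U) = 5/(2*U*(U + w) + U) = 5/(U + 2*U*(U + w)))
n(-65, P(X(1))) + g = 5/(1*(1 + 2*1 + 2*(-65))) + 894 = 5*1/(1 + 2 - 130) + 894 = 5*1/(-127) + 894 = 5*1*(-1/127) + 894 = -5/127 + 894 = 113533/127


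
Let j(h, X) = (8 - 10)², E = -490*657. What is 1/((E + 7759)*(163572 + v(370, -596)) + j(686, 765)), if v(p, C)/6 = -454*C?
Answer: -1/561447453992 ≈ -1.7811e-12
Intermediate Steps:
E = -321930
j(h, X) = 4 (j(h, X) = (-2)² = 4)
v(p, C) = -2724*C (v(p, C) = 6*(-454*C) = -2724*C)
1/((E + 7759)*(163572 + v(370, -596)) + j(686, 765)) = 1/((-321930 + 7759)*(163572 - 2724*(-596)) + 4) = 1/(-314171*(163572 + 1623504) + 4) = 1/(-314171*1787076 + 4) = 1/(-561447453996 + 4) = 1/(-561447453992) = -1/561447453992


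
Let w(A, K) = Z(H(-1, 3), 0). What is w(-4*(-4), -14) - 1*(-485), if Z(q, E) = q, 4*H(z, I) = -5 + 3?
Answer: 969/2 ≈ 484.50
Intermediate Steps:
H(z, I) = -1/2 (H(z, I) = (-5 + 3)/4 = (1/4)*(-2) = -1/2)
w(A, K) = -1/2
w(-4*(-4), -14) - 1*(-485) = -1/2 - 1*(-485) = -1/2 + 485 = 969/2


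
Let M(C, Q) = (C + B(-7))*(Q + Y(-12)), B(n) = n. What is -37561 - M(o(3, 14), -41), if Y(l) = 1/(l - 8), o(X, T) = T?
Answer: -745473/20 ≈ -37274.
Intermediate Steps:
Y(l) = 1/(-8 + l)
M(C, Q) = (-7 + C)*(-1/20 + Q) (M(C, Q) = (C - 7)*(Q + 1/(-8 - 12)) = (-7 + C)*(Q + 1/(-20)) = (-7 + C)*(Q - 1/20) = (-7 + C)*(-1/20 + Q))
-37561 - M(o(3, 14), -41) = -37561 - (7/20 - 7*(-41) - 1/20*14 + 14*(-41)) = -37561 - (7/20 + 287 - 7/10 - 574) = -37561 - 1*(-5747/20) = -37561 + 5747/20 = -745473/20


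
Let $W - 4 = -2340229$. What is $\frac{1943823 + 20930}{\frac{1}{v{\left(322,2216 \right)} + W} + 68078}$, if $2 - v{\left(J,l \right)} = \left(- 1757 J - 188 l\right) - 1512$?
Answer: $\frac{2664890766797}{92337527221} \approx 28.86$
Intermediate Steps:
$W = -2340225$ ($W = 4 - 2340229 = -2340225$)
$v{\left(J,l \right)} = 1514 + 188 l + 1757 J$ ($v{\left(J,l \right)} = 2 - \left(\left(- 1757 J - 188 l\right) - 1512\right) = 2 - \left(-1512 - 1757 J - 188 l\right) = 2 + \left(1512 + 188 l + 1757 J\right) = 1514 + 188 l + 1757 J$)
$\frac{1943823 + 20930}{\frac{1}{v{\left(322,2216 \right)} + W} + 68078} = \frac{1943823 + 20930}{\frac{1}{\left(1514 + 188 \cdot 2216 + 1757 \cdot 322\right) - 2340225} + 68078} = \frac{1964753}{\frac{1}{\left(1514 + 416608 + 565754\right) - 2340225} + 68078} = \frac{1964753}{\frac{1}{983876 - 2340225} + 68078} = \frac{1964753}{\frac{1}{-1356349} + 68078} = \frac{1964753}{- \frac{1}{1356349} + 68078} = \frac{1964753}{\frac{92337527221}{1356349}} = 1964753 \cdot \frac{1356349}{92337527221} = \frac{2664890766797}{92337527221}$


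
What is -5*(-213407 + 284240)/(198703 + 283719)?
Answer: -354165/482422 ≈ -0.73414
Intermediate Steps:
-5*(-213407 + 284240)/(198703 + 283719) = -354165/482422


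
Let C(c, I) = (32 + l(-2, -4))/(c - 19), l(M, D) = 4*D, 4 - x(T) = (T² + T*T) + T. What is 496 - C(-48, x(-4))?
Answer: 33248/67 ≈ 496.24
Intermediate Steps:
x(T) = 4 - T - 2*T² (x(T) = 4 - ((T² + T*T) + T) = 4 - ((T² + T²) + T) = 4 - (2*T² + T) = 4 - (T + 2*T²) = 4 + (-T - 2*T²) = 4 - T - 2*T²)
C(c, I) = 16/(-19 + c) (C(c, I) = (32 + 4*(-4))/(c - 19) = (32 - 16)/(-19 + c) = 16/(-19 + c))
496 - C(-48, x(-4)) = 496 - 16/(-19 - 48) = 496 - 16/(-67) = 496 - 16*(-1)/67 = 496 - 1*(-16/67) = 496 + 16/67 = 33248/67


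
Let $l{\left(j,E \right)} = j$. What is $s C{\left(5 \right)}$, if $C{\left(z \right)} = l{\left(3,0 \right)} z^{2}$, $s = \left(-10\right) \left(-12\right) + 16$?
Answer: $10200$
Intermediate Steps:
$s = 136$ ($s = 120 + 16 = 136$)
$C{\left(z \right)} = 3 z^{2}$
$s C{\left(5 \right)} = 136 \cdot 3 \cdot 5^{2} = 136 \cdot 3 \cdot 25 = 136 \cdot 75 = 10200$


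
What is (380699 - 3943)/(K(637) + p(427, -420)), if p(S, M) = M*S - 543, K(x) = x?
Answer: -188378/89623 ≈ -2.1019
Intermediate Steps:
p(S, M) = -543 + M*S
(380699 - 3943)/(K(637) + p(427, -420)) = (380699 - 3943)/(637 + (-543 - 420*427)) = 376756/(637 + (-543 - 179340)) = 376756/(637 - 179883) = 376756/(-179246) = 376756*(-1/179246) = -188378/89623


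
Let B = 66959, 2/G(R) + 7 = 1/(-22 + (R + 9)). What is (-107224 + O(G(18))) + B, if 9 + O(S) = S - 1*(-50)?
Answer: -683813/17 ≈ -40224.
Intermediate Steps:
G(R) = 2/(-7 + 1/(-13 + R)) (G(R) = 2/(-7 + 1/(-22 + (R + 9))) = 2/(-7 + 1/(-22 + (9 + R))) = 2/(-7 + 1/(-13 + R)))
O(S) = 41 + S (O(S) = -9 + (S - 1*(-50)) = -9 + (S + 50) = -9 + (50 + S) = 41 + S)
(-107224 + O(G(18))) + B = (-107224 + (41 + 2*(13 - 1*18)/(-92 + 7*18))) + 66959 = (-107224 + (41 + 2*(13 - 18)/(-92 + 126))) + 66959 = (-107224 + (41 + 2*(-5)/34)) + 66959 = (-107224 + (41 + 2*(1/34)*(-5))) + 66959 = (-107224 + (41 - 5/17)) + 66959 = (-107224 + 692/17) + 66959 = -1822116/17 + 66959 = -683813/17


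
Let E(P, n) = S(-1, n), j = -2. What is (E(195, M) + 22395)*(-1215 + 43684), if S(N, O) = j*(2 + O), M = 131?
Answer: 939796501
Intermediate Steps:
S(N, O) = -4 - 2*O (S(N, O) = -2*(2 + O) = -4 - 2*O)
E(P, n) = -4 - 2*n
(E(195, M) + 22395)*(-1215 + 43684) = ((-4 - 2*131) + 22395)*(-1215 + 43684) = ((-4 - 262) + 22395)*42469 = (-266 + 22395)*42469 = 22129*42469 = 939796501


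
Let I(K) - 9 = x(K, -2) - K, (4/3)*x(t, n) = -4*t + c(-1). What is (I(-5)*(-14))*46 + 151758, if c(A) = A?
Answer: 133565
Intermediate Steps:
x(t, n) = -¾ - 3*t (x(t, n) = 3*(-4*t - 1)/4 = 3*(-1 - 4*t)/4 = -¾ - 3*t)
I(K) = 33/4 - 4*K (I(K) = 9 + ((-¾ - 3*K) - K) = 9 + (-¾ - 4*K) = 33/4 - 4*K)
(I(-5)*(-14))*46 + 151758 = ((33/4 - 4*(-5))*(-14))*46 + 151758 = ((33/4 + 20)*(-14))*46 + 151758 = ((113/4)*(-14))*46 + 151758 = -791/2*46 + 151758 = -18193 + 151758 = 133565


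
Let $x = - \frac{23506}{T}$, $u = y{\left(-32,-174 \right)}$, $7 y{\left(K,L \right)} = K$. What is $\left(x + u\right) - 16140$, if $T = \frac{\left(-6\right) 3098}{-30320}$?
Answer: $- \frac{1772395124}{32529} \approx -54487.0$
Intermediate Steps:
$y{\left(K,L \right)} = \frac{K}{7}$
$T = \frac{4647}{7580}$ ($T = \left(-18588\right) \left(- \frac{1}{30320}\right) = \frac{4647}{7580} \approx 0.61306$)
$u = - \frac{32}{7}$ ($u = \frac{1}{7} \left(-32\right) = - \frac{32}{7} \approx -4.5714$)
$x = - \frac{178175480}{4647}$ ($x = - \frac{23506}{\frac{4647}{7580}} = \left(-23506\right) \frac{7580}{4647} = - \frac{178175480}{4647} \approx -38342.0$)
$\left(x + u\right) - 16140 = \left(- \frac{178175480}{4647} - \frac{32}{7}\right) - 16140 = - \frac{1247377064}{32529} - 16140 = - \frac{1772395124}{32529}$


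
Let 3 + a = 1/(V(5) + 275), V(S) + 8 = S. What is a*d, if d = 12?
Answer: -2445/68 ≈ -35.956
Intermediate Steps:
V(S) = -8 + S
a = -815/272 (a = -3 + 1/((-8 + 5) + 275) = -3 + 1/(-3 + 275) = -3 + 1/272 = -815/272 ≈ -2.9963)
a*d = -815/272*12 = -2445/68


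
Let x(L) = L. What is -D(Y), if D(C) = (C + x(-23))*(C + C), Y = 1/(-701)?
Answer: -32248/491401 ≈ -0.065625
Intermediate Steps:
Y = -1/701 ≈ -0.0014265
D(C) = 2*C*(-23 + C) (D(C) = (C - 23)*(C + C) = (-23 + C)*(2*C) = 2*C*(-23 + C))
-D(Y) = -2*(-1)*(-23 - 1/701)/701 = -2*(-1)*(-16124)/(701*701) = -1*32248/491401 = -32248/491401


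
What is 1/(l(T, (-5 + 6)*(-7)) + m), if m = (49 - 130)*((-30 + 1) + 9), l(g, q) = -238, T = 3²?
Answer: 1/1382 ≈ 0.00072359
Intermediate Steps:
T = 9
m = 1620 (m = -81*(-29 + 9) = -81*(-20) = 1620)
1/(l(T, (-5 + 6)*(-7)) + m) = 1/(-238 + 1620) = 1/1382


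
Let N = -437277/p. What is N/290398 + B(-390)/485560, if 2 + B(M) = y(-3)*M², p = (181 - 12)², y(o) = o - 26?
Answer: -9146121539966219/1006815612976420 ≈ -9.0842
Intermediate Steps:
y(o) = -26 + o
p = 28561 (p = 169² = 28561)
N = -437277/28561 ≈ -15.310
B(M) = -2 - 29*M² (B(M) = -2 + (-26 - 3)*M² = -2 - 29*M²)
N/290398 + B(-390)/485560 = -437277/28561/290398 + (-2 - 29*(-390)²)/485560 = -437277/28561*1/290398 + (-2 - 29*152100)*(1/485560) = -437277/8294057278 + (-2 - 4410900)*(1/485560) = -437277/8294057278 - 4410902*1/485560 = -437277/8294057278 - 2205451/242780 = -9146121539966219/1006815612976420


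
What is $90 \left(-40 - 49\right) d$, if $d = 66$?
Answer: $-528660$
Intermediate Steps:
$90 \left(-40 - 49\right) d = 90 \left(-40 - 49\right) 66 = 90 \left(-89\right) 66 = \left(-8010\right) 66 = -528660$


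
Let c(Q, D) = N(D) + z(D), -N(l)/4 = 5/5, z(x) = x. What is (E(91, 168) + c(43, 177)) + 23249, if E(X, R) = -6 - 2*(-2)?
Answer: 23420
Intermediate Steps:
E(X, R) = -2 (E(X, R) = -6 + 4 = -2)
N(l) = -4 (N(l) = -20/5 = -4*1 = -4)
c(Q, D) = -4 + D
(E(91, 168) + c(43, 177)) + 23249 = (-2 + (-4 + 177)) + 23249 = (-2 + 173) + 23249 = 171 + 23249 = 23420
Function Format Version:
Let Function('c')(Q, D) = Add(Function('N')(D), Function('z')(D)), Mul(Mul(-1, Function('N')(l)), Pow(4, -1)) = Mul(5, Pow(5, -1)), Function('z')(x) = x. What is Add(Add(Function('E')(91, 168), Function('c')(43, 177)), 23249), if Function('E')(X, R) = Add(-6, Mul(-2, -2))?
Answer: 23420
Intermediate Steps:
Function('E')(X, R) = -2 (Function('E')(X, R) = Add(-6, 4) = -2)
Function('N')(l) = -4 (Function('N')(l) = Mul(-4, Mul(5, Pow(5, -1))) = Mul(-4, Mul(5, Rational(1, 5))) = Mul(-4, 1) = -4)
Function('c')(Q, D) = Add(-4, D)
Add(Add(Function('E')(91, 168), Function('c')(43, 177)), 23249) = Add(Add(-2, Add(-4, 177)), 23249) = Add(Add(-2, 173), 23249) = Add(171, 23249) = 23420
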